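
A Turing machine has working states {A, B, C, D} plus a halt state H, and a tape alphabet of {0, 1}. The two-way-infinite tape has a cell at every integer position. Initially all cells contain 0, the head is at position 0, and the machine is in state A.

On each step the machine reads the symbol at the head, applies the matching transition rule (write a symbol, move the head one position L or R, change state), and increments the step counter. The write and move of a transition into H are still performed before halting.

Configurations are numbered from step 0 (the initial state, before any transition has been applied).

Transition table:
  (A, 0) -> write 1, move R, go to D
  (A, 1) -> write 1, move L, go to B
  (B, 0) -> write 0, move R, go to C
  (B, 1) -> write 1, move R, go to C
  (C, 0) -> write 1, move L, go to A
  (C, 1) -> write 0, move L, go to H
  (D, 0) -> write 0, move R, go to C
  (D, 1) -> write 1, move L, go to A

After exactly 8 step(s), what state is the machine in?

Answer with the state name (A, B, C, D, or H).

Answer: H

Derivation:
Step 1: in state A at pos 0, read 0 -> (A,0)->write 1,move R,goto D. Now: state=D, head=1, tape[-1..2]=0100 (head:   ^)
Step 2: in state D at pos 1, read 0 -> (D,0)->write 0,move R,goto C. Now: state=C, head=2, tape[-1..3]=01000 (head:    ^)
Step 3: in state C at pos 2, read 0 -> (C,0)->write 1,move L,goto A. Now: state=A, head=1, tape[-1..3]=01010 (head:   ^)
Step 4: in state A at pos 1, read 0 -> (A,0)->write 1,move R,goto D. Now: state=D, head=2, tape[-1..3]=01110 (head:    ^)
Step 5: in state D at pos 2, read 1 -> (D,1)->write 1,move L,goto A. Now: state=A, head=1, tape[-1..3]=01110 (head:   ^)
Step 6: in state A at pos 1, read 1 -> (A,1)->write 1,move L,goto B. Now: state=B, head=0, tape[-1..3]=01110 (head:  ^)
Step 7: in state B at pos 0, read 1 -> (B,1)->write 1,move R,goto C. Now: state=C, head=1, tape[-1..3]=01110 (head:   ^)
Step 8: in state C at pos 1, read 1 -> (C,1)->write 0,move L,goto H. Now: state=H, head=0, tape[-1..3]=01010 (head:  ^)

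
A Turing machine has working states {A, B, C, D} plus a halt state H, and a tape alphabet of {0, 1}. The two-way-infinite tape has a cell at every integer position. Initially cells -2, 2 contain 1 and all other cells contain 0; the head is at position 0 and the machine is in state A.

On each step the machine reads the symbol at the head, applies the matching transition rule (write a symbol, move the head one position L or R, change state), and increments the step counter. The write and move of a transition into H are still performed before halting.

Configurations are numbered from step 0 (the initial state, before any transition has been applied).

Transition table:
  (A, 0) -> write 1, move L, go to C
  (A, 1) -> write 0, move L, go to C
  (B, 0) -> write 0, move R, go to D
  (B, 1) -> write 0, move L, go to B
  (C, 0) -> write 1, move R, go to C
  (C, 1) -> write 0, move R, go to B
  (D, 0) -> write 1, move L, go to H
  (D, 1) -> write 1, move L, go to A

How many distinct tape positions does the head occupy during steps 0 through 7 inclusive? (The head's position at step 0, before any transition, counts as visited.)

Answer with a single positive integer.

Step 1: in state A at pos 0, read 0 -> (A,0)->write 1,move L,goto C. Now: state=C, head=-1, tape[-3..3]=0101010 (head:   ^)
Step 2: in state C at pos -1, read 0 -> (C,0)->write 1,move R,goto C. Now: state=C, head=0, tape[-3..3]=0111010 (head:    ^)
Step 3: in state C at pos 0, read 1 -> (C,1)->write 0,move R,goto B. Now: state=B, head=1, tape[-3..3]=0110010 (head:     ^)
Step 4: in state B at pos 1, read 0 -> (B,0)->write 0,move R,goto D. Now: state=D, head=2, tape[-3..3]=0110010 (head:      ^)
Step 5: in state D at pos 2, read 1 -> (D,1)->write 1,move L,goto A. Now: state=A, head=1, tape[-3..3]=0110010 (head:     ^)
Step 6: in state A at pos 1, read 0 -> (A,0)->write 1,move L,goto C. Now: state=C, head=0, tape[-3..3]=0110110 (head:    ^)
Step 7: in state C at pos 0, read 0 -> (C,0)->write 1,move R,goto C. Now: state=C, head=1, tape[-3..3]=0111110 (head:     ^)
Head positions at steps 0..7: starting at 0, distinct positions visited = {-1, 0, 1, 2} -> 4 position(s)

Answer: 4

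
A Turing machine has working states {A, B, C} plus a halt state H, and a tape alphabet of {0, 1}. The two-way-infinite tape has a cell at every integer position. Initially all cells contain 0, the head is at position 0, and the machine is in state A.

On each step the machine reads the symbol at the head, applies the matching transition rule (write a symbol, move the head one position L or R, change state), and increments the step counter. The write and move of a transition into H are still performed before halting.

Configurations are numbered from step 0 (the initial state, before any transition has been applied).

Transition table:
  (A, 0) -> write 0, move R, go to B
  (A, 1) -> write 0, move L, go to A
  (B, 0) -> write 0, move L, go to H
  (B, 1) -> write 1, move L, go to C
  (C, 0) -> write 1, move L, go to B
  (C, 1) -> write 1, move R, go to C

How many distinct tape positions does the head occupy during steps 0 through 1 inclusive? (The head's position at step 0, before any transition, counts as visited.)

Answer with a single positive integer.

Step 1: in state A at pos 0, read 0 -> (A,0)->write 0,move R,goto B. Now: state=B, head=1, tape[-1..2]=0000 (head:   ^)
Head positions at steps 0..1: starting at 0, distinct positions visited = {0, 1} -> 2 position(s)

Answer: 2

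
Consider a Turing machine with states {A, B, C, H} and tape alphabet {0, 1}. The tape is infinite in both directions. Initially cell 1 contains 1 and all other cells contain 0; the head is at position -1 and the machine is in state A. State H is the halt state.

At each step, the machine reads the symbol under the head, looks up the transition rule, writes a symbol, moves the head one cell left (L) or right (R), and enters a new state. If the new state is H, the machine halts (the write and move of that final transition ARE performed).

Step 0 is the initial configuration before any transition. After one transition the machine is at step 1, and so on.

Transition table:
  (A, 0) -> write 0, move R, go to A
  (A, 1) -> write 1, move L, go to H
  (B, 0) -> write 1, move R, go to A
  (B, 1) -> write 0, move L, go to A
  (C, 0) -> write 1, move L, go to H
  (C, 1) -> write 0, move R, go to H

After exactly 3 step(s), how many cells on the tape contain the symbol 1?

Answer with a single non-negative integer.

Step 1: in state A at pos -1, read 0 -> (A,0)->write 0,move R,goto A. Now: state=A, head=0, tape[-2..2]=00010 (head:   ^)
Step 2: in state A at pos 0, read 0 -> (A,0)->write 0,move R,goto A. Now: state=A, head=1, tape[-2..2]=00010 (head:    ^)
Step 3: in state A at pos 1, read 1 -> (A,1)->write 1,move L,goto H. Now: state=H, head=0, tape[-2..2]=00010 (head:   ^)
Cells containing 1 after step 3: {1} -> 1 cell(s)

Answer: 1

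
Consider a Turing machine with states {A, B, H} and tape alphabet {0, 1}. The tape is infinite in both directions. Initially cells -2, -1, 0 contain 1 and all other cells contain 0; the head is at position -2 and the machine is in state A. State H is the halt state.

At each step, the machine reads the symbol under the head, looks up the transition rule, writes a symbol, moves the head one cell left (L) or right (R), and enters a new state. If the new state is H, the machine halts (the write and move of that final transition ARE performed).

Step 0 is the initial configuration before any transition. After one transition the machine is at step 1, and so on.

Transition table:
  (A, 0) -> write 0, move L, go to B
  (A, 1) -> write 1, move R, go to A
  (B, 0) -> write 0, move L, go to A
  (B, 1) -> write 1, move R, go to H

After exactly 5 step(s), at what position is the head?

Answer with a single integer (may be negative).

Step 1: in state A at pos -2, read 1 -> (A,1)->write 1,move R,goto A. Now: state=A, head=-1, tape[-3..1]=01110 (head:   ^)
Step 2: in state A at pos -1, read 1 -> (A,1)->write 1,move R,goto A. Now: state=A, head=0, tape[-3..1]=01110 (head:    ^)
Step 3: in state A at pos 0, read 1 -> (A,1)->write 1,move R,goto A. Now: state=A, head=1, tape[-3..2]=011100 (head:     ^)
Step 4: in state A at pos 1, read 0 -> (A,0)->write 0,move L,goto B. Now: state=B, head=0, tape[-3..2]=011100 (head:    ^)
Step 5: in state B at pos 0, read 1 -> (B,1)->write 1,move R,goto H. Now: state=H, head=1, tape[-3..2]=011100 (head:     ^)

Answer: 1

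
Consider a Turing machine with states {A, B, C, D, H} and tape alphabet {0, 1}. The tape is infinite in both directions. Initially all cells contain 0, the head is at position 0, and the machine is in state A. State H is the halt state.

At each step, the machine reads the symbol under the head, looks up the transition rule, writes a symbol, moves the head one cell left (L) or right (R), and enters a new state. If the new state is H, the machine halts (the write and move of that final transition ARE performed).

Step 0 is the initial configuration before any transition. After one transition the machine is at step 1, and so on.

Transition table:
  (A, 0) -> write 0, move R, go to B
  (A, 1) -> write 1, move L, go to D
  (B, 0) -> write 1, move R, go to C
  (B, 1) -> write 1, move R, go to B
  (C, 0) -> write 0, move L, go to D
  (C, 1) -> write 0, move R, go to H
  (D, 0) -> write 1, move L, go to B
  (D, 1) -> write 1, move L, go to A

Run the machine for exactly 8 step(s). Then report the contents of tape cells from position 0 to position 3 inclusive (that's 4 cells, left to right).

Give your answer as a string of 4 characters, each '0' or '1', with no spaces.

Answer: 0110

Derivation:
Step 1: in state A at pos 0, read 0 -> (A,0)->write 0,move R,goto B. Now: state=B, head=1, tape[-1..2]=0000 (head:   ^)
Step 2: in state B at pos 1, read 0 -> (B,0)->write 1,move R,goto C. Now: state=C, head=2, tape[-1..3]=00100 (head:    ^)
Step 3: in state C at pos 2, read 0 -> (C,0)->write 0,move L,goto D. Now: state=D, head=1, tape[-1..3]=00100 (head:   ^)
Step 4: in state D at pos 1, read 1 -> (D,1)->write 1,move L,goto A. Now: state=A, head=0, tape[-1..3]=00100 (head:  ^)
Step 5: in state A at pos 0, read 0 -> (A,0)->write 0,move R,goto B. Now: state=B, head=1, tape[-1..3]=00100 (head:   ^)
Step 6: in state B at pos 1, read 1 -> (B,1)->write 1,move R,goto B. Now: state=B, head=2, tape[-1..3]=00100 (head:    ^)
Step 7: in state B at pos 2, read 0 -> (B,0)->write 1,move R,goto C. Now: state=C, head=3, tape[-1..4]=001100 (head:     ^)
Step 8: in state C at pos 3, read 0 -> (C,0)->write 0,move L,goto D. Now: state=D, head=2, tape[-1..4]=001100 (head:    ^)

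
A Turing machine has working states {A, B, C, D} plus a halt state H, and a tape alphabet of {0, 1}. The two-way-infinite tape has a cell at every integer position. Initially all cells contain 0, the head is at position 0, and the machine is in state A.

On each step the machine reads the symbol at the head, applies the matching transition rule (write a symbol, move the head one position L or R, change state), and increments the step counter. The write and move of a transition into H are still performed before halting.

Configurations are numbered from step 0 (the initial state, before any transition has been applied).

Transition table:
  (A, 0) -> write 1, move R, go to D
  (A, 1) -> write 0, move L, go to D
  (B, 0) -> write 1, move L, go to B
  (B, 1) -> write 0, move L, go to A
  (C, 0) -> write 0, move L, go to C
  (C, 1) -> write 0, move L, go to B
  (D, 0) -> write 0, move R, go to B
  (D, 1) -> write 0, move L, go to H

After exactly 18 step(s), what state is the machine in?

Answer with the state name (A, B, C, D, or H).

Step 1: in state A at pos 0, read 0 -> (A,0)->write 1,move R,goto D. Now: state=D, head=1, tape[-1..2]=0100 (head:   ^)
Step 2: in state D at pos 1, read 0 -> (D,0)->write 0,move R,goto B. Now: state=B, head=2, tape[-1..3]=01000 (head:    ^)
Step 3: in state B at pos 2, read 0 -> (B,0)->write 1,move L,goto B. Now: state=B, head=1, tape[-1..3]=01010 (head:   ^)
Step 4: in state B at pos 1, read 0 -> (B,0)->write 1,move L,goto B. Now: state=B, head=0, tape[-1..3]=01110 (head:  ^)
Step 5: in state B at pos 0, read 1 -> (B,1)->write 0,move L,goto A. Now: state=A, head=-1, tape[-2..3]=000110 (head:  ^)
Step 6: in state A at pos -1, read 0 -> (A,0)->write 1,move R,goto D. Now: state=D, head=0, tape[-2..3]=010110 (head:   ^)
Step 7: in state D at pos 0, read 0 -> (D,0)->write 0,move R,goto B. Now: state=B, head=1, tape[-2..3]=010110 (head:    ^)
Step 8: in state B at pos 1, read 1 -> (B,1)->write 0,move L,goto A. Now: state=A, head=0, tape[-2..3]=010010 (head:   ^)
Step 9: in state A at pos 0, read 0 -> (A,0)->write 1,move R,goto D. Now: state=D, head=1, tape[-2..3]=011010 (head:    ^)
Step 10: in state D at pos 1, read 0 -> (D,0)->write 0,move R,goto B. Now: state=B, head=2, tape[-2..3]=011010 (head:     ^)
Step 11: in state B at pos 2, read 1 -> (B,1)->write 0,move L,goto A. Now: state=A, head=1, tape[-2..3]=011000 (head:    ^)
Step 12: in state A at pos 1, read 0 -> (A,0)->write 1,move R,goto D. Now: state=D, head=2, tape[-2..3]=011100 (head:     ^)
Step 13: in state D at pos 2, read 0 -> (D,0)->write 0,move R,goto B. Now: state=B, head=3, tape[-2..4]=0111000 (head:      ^)
Step 14: in state B at pos 3, read 0 -> (B,0)->write 1,move L,goto B. Now: state=B, head=2, tape[-2..4]=0111010 (head:     ^)
Step 15: in state B at pos 2, read 0 -> (B,0)->write 1,move L,goto B. Now: state=B, head=1, tape[-2..4]=0111110 (head:    ^)
Step 16: in state B at pos 1, read 1 -> (B,1)->write 0,move L,goto A. Now: state=A, head=0, tape[-2..4]=0110110 (head:   ^)
Step 17: in state A at pos 0, read 1 -> (A,1)->write 0,move L,goto D. Now: state=D, head=-1, tape[-2..4]=0100110 (head:  ^)
Step 18: in state D at pos -1, read 1 -> (D,1)->write 0,move L,goto H. Now: state=H, head=-2, tape[-3..4]=00000110 (head:  ^)

Answer: H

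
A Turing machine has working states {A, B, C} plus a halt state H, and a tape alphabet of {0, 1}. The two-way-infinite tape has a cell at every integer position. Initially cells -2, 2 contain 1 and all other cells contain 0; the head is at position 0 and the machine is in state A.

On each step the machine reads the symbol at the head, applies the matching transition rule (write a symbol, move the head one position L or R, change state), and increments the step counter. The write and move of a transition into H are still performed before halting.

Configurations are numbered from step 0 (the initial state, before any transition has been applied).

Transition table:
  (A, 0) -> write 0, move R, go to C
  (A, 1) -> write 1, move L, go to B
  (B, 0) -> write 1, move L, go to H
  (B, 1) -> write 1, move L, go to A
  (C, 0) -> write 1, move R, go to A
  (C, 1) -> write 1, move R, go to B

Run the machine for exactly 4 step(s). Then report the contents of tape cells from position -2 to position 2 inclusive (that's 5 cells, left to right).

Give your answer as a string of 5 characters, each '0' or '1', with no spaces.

Answer: 10011

Derivation:
Step 1: in state A at pos 0, read 0 -> (A,0)->write 0,move R,goto C. Now: state=C, head=1, tape[-3..3]=0100010 (head:     ^)
Step 2: in state C at pos 1, read 0 -> (C,0)->write 1,move R,goto A. Now: state=A, head=2, tape[-3..3]=0100110 (head:      ^)
Step 3: in state A at pos 2, read 1 -> (A,1)->write 1,move L,goto B. Now: state=B, head=1, tape[-3..3]=0100110 (head:     ^)
Step 4: in state B at pos 1, read 1 -> (B,1)->write 1,move L,goto A. Now: state=A, head=0, tape[-3..3]=0100110 (head:    ^)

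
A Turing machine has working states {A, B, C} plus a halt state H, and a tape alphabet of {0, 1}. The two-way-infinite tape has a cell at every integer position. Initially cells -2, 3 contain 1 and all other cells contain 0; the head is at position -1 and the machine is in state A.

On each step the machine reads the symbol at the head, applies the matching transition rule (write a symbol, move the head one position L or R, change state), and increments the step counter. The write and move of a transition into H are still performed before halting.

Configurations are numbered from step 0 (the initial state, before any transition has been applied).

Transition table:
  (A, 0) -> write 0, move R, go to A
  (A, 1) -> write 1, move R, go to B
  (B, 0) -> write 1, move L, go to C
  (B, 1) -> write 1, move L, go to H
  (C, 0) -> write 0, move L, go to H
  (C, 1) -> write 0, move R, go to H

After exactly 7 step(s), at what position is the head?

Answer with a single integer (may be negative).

Answer: 4

Derivation:
Step 1: in state A at pos -1, read 0 -> (A,0)->write 0,move R,goto A. Now: state=A, head=0, tape[-3..4]=01000010 (head:    ^)
Step 2: in state A at pos 0, read 0 -> (A,0)->write 0,move R,goto A. Now: state=A, head=1, tape[-3..4]=01000010 (head:     ^)
Step 3: in state A at pos 1, read 0 -> (A,0)->write 0,move R,goto A. Now: state=A, head=2, tape[-3..4]=01000010 (head:      ^)
Step 4: in state A at pos 2, read 0 -> (A,0)->write 0,move R,goto A. Now: state=A, head=3, tape[-3..4]=01000010 (head:       ^)
Step 5: in state A at pos 3, read 1 -> (A,1)->write 1,move R,goto B. Now: state=B, head=4, tape[-3..5]=010000100 (head:        ^)
Step 6: in state B at pos 4, read 0 -> (B,0)->write 1,move L,goto C. Now: state=C, head=3, tape[-3..5]=010000110 (head:       ^)
Step 7: in state C at pos 3, read 1 -> (C,1)->write 0,move R,goto H. Now: state=H, head=4, tape[-3..5]=010000010 (head:        ^)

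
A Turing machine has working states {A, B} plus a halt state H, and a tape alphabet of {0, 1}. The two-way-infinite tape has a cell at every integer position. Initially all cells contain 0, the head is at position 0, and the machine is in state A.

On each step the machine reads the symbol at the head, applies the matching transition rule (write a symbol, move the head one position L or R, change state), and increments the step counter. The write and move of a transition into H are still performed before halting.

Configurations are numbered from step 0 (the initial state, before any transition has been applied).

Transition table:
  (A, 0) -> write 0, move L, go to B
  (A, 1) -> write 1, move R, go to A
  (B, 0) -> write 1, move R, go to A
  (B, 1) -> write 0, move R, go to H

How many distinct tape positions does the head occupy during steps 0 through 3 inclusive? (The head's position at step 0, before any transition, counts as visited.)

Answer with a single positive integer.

Step 1: in state A at pos 0, read 0 -> (A,0)->write 0,move L,goto B. Now: state=B, head=-1, tape[-2..1]=0000 (head:  ^)
Step 2: in state B at pos -1, read 0 -> (B,0)->write 1,move R,goto A. Now: state=A, head=0, tape[-2..1]=0100 (head:   ^)
Step 3: in state A at pos 0, read 0 -> (A,0)->write 0,move L,goto B. Now: state=B, head=-1, tape[-2..1]=0100 (head:  ^)
Head positions at steps 0..3: starting at 0, distinct positions visited = {-1, 0} -> 2 position(s)

Answer: 2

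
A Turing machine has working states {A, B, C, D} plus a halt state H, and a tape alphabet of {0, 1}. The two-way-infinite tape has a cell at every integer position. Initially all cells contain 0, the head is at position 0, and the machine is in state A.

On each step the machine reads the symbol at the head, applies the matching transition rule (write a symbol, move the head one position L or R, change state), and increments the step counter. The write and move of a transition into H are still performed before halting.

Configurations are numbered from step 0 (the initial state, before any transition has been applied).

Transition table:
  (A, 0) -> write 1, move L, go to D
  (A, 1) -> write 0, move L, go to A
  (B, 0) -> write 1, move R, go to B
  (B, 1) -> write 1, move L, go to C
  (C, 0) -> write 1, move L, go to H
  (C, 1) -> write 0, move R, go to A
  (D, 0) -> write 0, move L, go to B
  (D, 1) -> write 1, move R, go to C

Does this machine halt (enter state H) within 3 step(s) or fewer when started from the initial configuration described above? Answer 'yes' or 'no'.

Step 1: in state A at pos 0, read 0 -> (A,0)->write 1,move L,goto D. Now: state=D, head=-1, tape[-2..1]=0010 (head:  ^)
Step 2: in state D at pos -1, read 0 -> (D,0)->write 0,move L,goto B. Now: state=B, head=-2, tape[-3..1]=00010 (head:  ^)
Step 3: in state B at pos -2, read 0 -> (B,0)->write 1,move R,goto B. Now: state=B, head=-1, tape[-3..1]=01010 (head:   ^)
After 3 step(s): state = B (not H) -> not halted within 3 -> no

Answer: no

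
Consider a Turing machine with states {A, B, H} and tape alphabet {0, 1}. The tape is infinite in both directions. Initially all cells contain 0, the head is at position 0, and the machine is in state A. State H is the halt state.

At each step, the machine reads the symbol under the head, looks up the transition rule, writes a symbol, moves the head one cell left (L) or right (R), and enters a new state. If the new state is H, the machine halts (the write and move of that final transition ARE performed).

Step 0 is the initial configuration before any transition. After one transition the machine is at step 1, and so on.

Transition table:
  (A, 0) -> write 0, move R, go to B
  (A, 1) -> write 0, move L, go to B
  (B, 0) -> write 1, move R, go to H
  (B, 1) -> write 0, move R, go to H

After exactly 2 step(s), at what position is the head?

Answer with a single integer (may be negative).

Step 1: in state A at pos 0, read 0 -> (A,0)->write 0,move R,goto B. Now: state=B, head=1, tape[-1..2]=0000 (head:   ^)
Step 2: in state B at pos 1, read 0 -> (B,0)->write 1,move R,goto H. Now: state=H, head=2, tape[-1..3]=00100 (head:    ^)

Answer: 2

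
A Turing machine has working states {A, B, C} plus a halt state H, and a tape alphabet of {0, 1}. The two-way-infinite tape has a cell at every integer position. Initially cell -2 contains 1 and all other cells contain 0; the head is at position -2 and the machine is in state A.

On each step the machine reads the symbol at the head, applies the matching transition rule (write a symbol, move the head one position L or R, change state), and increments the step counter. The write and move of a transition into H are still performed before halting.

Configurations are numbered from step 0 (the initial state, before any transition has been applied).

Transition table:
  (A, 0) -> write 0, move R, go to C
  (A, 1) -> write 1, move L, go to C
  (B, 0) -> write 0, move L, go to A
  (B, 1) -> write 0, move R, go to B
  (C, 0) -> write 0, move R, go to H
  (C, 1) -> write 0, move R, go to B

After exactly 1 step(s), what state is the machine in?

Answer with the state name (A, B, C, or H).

Step 1: in state A at pos -2, read 1 -> (A,1)->write 1,move L,goto C. Now: state=C, head=-3, tape[-4..-1]=0010 (head:  ^)

Answer: C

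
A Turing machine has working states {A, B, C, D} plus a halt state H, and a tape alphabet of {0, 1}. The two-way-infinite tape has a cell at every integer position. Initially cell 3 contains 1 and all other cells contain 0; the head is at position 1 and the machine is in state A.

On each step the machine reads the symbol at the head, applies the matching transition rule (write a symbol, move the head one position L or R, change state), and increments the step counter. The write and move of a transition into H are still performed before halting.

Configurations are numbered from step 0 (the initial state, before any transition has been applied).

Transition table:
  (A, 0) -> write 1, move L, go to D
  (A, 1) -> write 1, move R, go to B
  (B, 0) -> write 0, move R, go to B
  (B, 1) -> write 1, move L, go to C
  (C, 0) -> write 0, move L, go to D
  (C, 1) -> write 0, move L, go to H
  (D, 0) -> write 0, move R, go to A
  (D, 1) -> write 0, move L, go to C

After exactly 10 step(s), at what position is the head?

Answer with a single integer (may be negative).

Answer: -1

Derivation:
Step 1: in state A at pos 1, read 0 -> (A,0)->write 1,move L,goto D. Now: state=D, head=0, tape[-1..4]=001010 (head:  ^)
Step 2: in state D at pos 0, read 0 -> (D,0)->write 0,move R,goto A. Now: state=A, head=1, tape[-1..4]=001010 (head:   ^)
Step 3: in state A at pos 1, read 1 -> (A,1)->write 1,move R,goto B. Now: state=B, head=2, tape[-1..4]=001010 (head:    ^)
Step 4: in state B at pos 2, read 0 -> (B,0)->write 0,move R,goto B. Now: state=B, head=3, tape[-1..4]=001010 (head:     ^)
Step 5: in state B at pos 3, read 1 -> (B,1)->write 1,move L,goto C. Now: state=C, head=2, tape[-1..4]=001010 (head:    ^)
Step 6: in state C at pos 2, read 0 -> (C,0)->write 0,move L,goto D. Now: state=D, head=1, tape[-1..4]=001010 (head:   ^)
Step 7: in state D at pos 1, read 1 -> (D,1)->write 0,move L,goto C. Now: state=C, head=0, tape[-1..4]=000010 (head:  ^)
Step 8: in state C at pos 0, read 0 -> (C,0)->write 0,move L,goto D. Now: state=D, head=-1, tape[-2..4]=0000010 (head:  ^)
Step 9: in state D at pos -1, read 0 -> (D,0)->write 0,move R,goto A. Now: state=A, head=0, tape[-2..4]=0000010 (head:   ^)
Step 10: in state A at pos 0, read 0 -> (A,0)->write 1,move L,goto D. Now: state=D, head=-1, tape[-2..4]=0010010 (head:  ^)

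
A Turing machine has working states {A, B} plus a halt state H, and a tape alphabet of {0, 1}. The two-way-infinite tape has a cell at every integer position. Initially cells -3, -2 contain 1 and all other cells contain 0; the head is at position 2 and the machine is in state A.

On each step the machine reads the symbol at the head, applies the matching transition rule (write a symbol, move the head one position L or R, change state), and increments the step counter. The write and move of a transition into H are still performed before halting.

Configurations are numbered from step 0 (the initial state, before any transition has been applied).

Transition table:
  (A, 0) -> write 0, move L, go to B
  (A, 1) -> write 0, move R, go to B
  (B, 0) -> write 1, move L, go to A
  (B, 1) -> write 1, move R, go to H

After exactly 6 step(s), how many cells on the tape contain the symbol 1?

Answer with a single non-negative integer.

Step 1: in state A at pos 2, read 0 -> (A,0)->write 0,move L,goto B. Now: state=B, head=1, tape[-4..3]=01100000 (head:      ^)
Step 2: in state B at pos 1, read 0 -> (B,0)->write 1,move L,goto A. Now: state=A, head=0, tape[-4..3]=01100100 (head:     ^)
Step 3: in state A at pos 0, read 0 -> (A,0)->write 0,move L,goto B. Now: state=B, head=-1, tape[-4..3]=01100100 (head:    ^)
Step 4: in state B at pos -1, read 0 -> (B,0)->write 1,move L,goto A. Now: state=A, head=-2, tape[-4..3]=01110100 (head:   ^)
Step 5: in state A at pos -2, read 1 -> (A,1)->write 0,move R,goto B. Now: state=B, head=-1, tape[-4..3]=01010100 (head:    ^)
Step 6: in state B at pos -1, read 1 -> (B,1)->write 1,move R,goto H. Now: state=H, head=0, tape[-4..3]=01010100 (head:     ^)
Cells containing 1 after step 6: {-3, -1, 1} -> 3 cell(s)

Answer: 3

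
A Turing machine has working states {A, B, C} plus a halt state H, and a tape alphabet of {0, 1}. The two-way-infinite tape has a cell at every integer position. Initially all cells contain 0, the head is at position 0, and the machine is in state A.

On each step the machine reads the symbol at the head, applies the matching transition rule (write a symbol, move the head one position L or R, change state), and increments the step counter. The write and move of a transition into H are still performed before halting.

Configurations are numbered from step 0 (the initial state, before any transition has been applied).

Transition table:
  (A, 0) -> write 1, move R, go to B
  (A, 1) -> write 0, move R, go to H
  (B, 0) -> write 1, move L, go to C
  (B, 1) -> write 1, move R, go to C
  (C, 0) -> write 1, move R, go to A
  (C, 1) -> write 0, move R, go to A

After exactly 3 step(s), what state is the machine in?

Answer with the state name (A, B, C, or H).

Step 1: in state A at pos 0, read 0 -> (A,0)->write 1,move R,goto B. Now: state=B, head=1, tape[-1..2]=0100 (head:   ^)
Step 2: in state B at pos 1, read 0 -> (B,0)->write 1,move L,goto C. Now: state=C, head=0, tape[-1..2]=0110 (head:  ^)
Step 3: in state C at pos 0, read 1 -> (C,1)->write 0,move R,goto A. Now: state=A, head=1, tape[-1..2]=0010 (head:   ^)

Answer: A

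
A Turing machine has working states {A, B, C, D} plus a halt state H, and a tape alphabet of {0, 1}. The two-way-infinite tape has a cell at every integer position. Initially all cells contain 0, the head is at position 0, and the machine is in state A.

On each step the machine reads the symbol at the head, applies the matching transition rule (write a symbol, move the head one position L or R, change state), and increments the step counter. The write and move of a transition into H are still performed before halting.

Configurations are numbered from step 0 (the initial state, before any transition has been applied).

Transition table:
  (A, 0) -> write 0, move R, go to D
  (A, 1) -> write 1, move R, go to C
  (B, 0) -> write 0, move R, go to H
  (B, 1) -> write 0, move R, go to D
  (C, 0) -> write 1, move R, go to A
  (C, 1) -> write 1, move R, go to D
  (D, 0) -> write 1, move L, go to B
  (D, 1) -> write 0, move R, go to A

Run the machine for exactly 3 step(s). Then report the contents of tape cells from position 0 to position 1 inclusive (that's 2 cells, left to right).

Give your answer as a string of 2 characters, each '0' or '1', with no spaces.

Step 1: in state A at pos 0, read 0 -> (A,0)->write 0,move R,goto D. Now: state=D, head=1, tape[-1..2]=0000 (head:   ^)
Step 2: in state D at pos 1, read 0 -> (D,0)->write 1,move L,goto B. Now: state=B, head=0, tape[-1..2]=0010 (head:  ^)
Step 3: in state B at pos 0, read 0 -> (B,0)->write 0,move R,goto H. Now: state=H, head=1, tape[-1..2]=0010 (head:   ^)

Answer: 01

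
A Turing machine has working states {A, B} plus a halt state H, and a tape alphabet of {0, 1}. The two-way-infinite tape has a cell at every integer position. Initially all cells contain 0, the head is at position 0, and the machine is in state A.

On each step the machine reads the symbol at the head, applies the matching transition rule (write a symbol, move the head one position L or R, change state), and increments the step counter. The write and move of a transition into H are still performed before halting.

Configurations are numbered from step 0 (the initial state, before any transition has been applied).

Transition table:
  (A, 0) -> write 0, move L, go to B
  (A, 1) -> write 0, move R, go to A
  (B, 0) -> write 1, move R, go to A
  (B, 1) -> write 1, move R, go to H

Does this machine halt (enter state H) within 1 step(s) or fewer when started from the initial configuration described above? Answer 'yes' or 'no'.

Step 1: in state A at pos 0, read 0 -> (A,0)->write 0,move L,goto B. Now: state=B, head=-1, tape[-2..1]=0000 (head:  ^)
After 1 step(s): state = B (not H) -> not halted within 1 -> no

Answer: no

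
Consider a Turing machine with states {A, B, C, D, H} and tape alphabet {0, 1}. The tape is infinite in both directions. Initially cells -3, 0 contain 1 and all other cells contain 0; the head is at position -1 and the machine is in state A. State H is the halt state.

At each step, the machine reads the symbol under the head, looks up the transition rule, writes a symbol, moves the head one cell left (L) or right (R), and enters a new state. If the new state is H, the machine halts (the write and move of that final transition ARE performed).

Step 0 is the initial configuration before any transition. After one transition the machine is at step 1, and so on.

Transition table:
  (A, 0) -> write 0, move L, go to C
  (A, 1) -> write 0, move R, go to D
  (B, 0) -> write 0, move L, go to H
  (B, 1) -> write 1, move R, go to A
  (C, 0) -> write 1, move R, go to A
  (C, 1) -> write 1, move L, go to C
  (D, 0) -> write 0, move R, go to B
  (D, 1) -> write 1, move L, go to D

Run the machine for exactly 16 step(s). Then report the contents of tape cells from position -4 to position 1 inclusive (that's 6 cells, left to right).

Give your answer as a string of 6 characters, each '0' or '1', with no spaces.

Answer: 110010

Derivation:
Step 1: in state A at pos -1, read 0 -> (A,0)->write 0,move L,goto C. Now: state=C, head=-2, tape[-4..1]=010010 (head:   ^)
Step 2: in state C at pos -2, read 0 -> (C,0)->write 1,move R,goto A. Now: state=A, head=-1, tape[-4..1]=011010 (head:    ^)
Step 3: in state A at pos -1, read 0 -> (A,0)->write 0,move L,goto C. Now: state=C, head=-2, tape[-4..1]=011010 (head:   ^)
Step 4: in state C at pos -2, read 1 -> (C,1)->write 1,move L,goto C. Now: state=C, head=-3, tape[-4..1]=011010 (head:  ^)
Step 5: in state C at pos -3, read 1 -> (C,1)->write 1,move L,goto C. Now: state=C, head=-4, tape[-5..1]=0011010 (head:  ^)
Step 6: in state C at pos -4, read 0 -> (C,0)->write 1,move R,goto A. Now: state=A, head=-3, tape[-5..1]=0111010 (head:   ^)
Step 7: in state A at pos -3, read 1 -> (A,1)->write 0,move R,goto D. Now: state=D, head=-2, tape[-5..1]=0101010 (head:    ^)
Step 8: in state D at pos -2, read 1 -> (D,1)->write 1,move L,goto D. Now: state=D, head=-3, tape[-5..1]=0101010 (head:   ^)
Step 9: in state D at pos -3, read 0 -> (D,0)->write 0,move R,goto B. Now: state=B, head=-2, tape[-5..1]=0101010 (head:    ^)
Step 10: in state B at pos -2, read 1 -> (B,1)->write 1,move R,goto A. Now: state=A, head=-1, tape[-5..1]=0101010 (head:     ^)
Step 11: in state A at pos -1, read 0 -> (A,0)->write 0,move L,goto C. Now: state=C, head=-2, tape[-5..1]=0101010 (head:    ^)
Step 12: in state C at pos -2, read 1 -> (C,1)->write 1,move L,goto C. Now: state=C, head=-3, tape[-5..1]=0101010 (head:   ^)
Step 13: in state C at pos -3, read 0 -> (C,0)->write 1,move R,goto A. Now: state=A, head=-2, tape[-5..1]=0111010 (head:    ^)
Step 14: in state A at pos -2, read 1 -> (A,1)->write 0,move R,goto D. Now: state=D, head=-1, tape[-5..1]=0110010 (head:     ^)
Step 15: in state D at pos -1, read 0 -> (D,0)->write 0,move R,goto B. Now: state=B, head=0, tape[-5..1]=0110010 (head:      ^)
Step 16: in state B at pos 0, read 1 -> (B,1)->write 1,move R,goto A. Now: state=A, head=1, tape[-5..2]=01100100 (head:       ^)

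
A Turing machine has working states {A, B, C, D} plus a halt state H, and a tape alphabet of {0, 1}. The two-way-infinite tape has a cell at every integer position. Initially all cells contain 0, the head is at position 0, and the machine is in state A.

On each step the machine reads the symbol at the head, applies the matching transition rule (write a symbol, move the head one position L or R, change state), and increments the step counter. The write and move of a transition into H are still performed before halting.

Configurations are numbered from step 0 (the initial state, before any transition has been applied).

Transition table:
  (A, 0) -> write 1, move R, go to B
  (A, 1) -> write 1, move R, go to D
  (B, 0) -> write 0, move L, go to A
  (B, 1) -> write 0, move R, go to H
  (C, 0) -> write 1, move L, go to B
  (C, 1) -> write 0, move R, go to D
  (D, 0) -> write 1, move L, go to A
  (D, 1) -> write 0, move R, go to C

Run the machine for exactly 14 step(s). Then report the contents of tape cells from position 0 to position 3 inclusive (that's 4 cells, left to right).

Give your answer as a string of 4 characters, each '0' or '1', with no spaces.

Step 1: in state A at pos 0, read 0 -> (A,0)->write 1,move R,goto B. Now: state=B, head=1, tape[-1..2]=0100 (head:   ^)
Step 2: in state B at pos 1, read 0 -> (B,0)->write 0,move L,goto A. Now: state=A, head=0, tape[-1..2]=0100 (head:  ^)
Step 3: in state A at pos 0, read 1 -> (A,1)->write 1,move R,goto D. Now: state=D, head=1, tape[-1..2]=0100 (head:   ^)
Step 4: in state D at pos 1, read 0 -> (D,0)->write 1,move L,goto A. Now: state=A, head=0, tape[-1..2]=0110 (head:  ^)
Step 5: in state A at pos 0, read 1 -> (A,1)->write 1,move R,goto D. Now: state=D, head=1, tape[-1..2]=0110 (head:   ^)
Step 6: in state D at pos 1, read 1 -> (D,1)->write 0,move R,goto C. Now: state=C, head=2, tape[-1..3]=01000 (head:    ^)
Step 7: in state C at pos 2, read 0 -> (C,0)->write 1,move L,goto B. Now: state=B, head=1, tape[-1..3]=01010 (head:   ^)
Step 8: in state B at pos 1, read 0 -> (B,0)->write 0,move L,goto A. Now: state=A, head=0, tape[-1..3]=01010 (head:  ^)
Step 9: in state A at pos 0, read 1 -> (A,1)->write 1,move R,goto D. Now: state=D, head=1, tape[-1..3]=01010 (head:   ^)
Step 10: in state D at pos 1, read 0 -> (D,0)->write 1,move L,goto A. Now: state=A, head=0, tape[-1..3]=01110 (head:  ^)
Step 11: in state A at pos 0, read 1 -> (A,1)->write 1,move R,goto D. Now: state=D, head=1, tape[-1..3]=01110 (head:   ^)
Step 12: in state D at pos 1, read 1 -> (D,1)->write 0,move R,goto C. Now: state=C, head=2, tape[-1..3]=01010 (head:    ^)
Step 13: in state C at pos 2, read 1 -> (C,1)->write 0,move R,goto D. Now: state=D, head=3, tape[-1..4]=010000 (head:     ^)
Step 14: in state D at pos 3, read 0 -> (D,0)->write 1,move L,goto A. Now: state=A, head=2, tape[-1..4]=010010 (head:    ^)

Answer: 1001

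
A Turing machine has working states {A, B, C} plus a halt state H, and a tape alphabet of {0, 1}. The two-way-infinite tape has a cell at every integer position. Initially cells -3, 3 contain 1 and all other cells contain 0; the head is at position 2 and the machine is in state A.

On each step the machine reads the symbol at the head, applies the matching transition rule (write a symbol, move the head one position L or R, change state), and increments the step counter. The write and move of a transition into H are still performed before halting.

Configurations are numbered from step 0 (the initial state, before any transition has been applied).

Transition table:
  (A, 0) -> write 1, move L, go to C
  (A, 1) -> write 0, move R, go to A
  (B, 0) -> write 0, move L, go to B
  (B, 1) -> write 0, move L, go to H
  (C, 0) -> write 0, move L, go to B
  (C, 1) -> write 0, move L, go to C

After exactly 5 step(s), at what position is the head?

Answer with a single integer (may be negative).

Answer: -3

Derivation:
Step 1: in state A at pos 2, read 0 -> (A,0)->write 1,move L,goto C. Now: state=C, head=1, tape[-4..4]=010000110 (head:      ^)
Step 2: in state C at pos 1, read 0 -> (C,0)->write 0,move L,goto B. Now: state=B, head=0, tape[-4..4]=010000110 (head:     ^)
Step 3: in state B at pos 0, read 0 -> (B,0)->write 0,move L,goto B. Now: state=B, head=-1, tape[-4..4]=010000110 (head:    ^)
Step 4: in state B at pos -1, read 0 -> (B,0)->write 0,move L,goto B. Now: state=B, head=-2, tape[-4..4]=010000110 (head:   ^)
Step 5: in state B at pos -2, read 0 -> (B,0)->write 0,move L,goto B. Now: state=B, head=-3, tape[-4..4]=010000110 (head:  ^)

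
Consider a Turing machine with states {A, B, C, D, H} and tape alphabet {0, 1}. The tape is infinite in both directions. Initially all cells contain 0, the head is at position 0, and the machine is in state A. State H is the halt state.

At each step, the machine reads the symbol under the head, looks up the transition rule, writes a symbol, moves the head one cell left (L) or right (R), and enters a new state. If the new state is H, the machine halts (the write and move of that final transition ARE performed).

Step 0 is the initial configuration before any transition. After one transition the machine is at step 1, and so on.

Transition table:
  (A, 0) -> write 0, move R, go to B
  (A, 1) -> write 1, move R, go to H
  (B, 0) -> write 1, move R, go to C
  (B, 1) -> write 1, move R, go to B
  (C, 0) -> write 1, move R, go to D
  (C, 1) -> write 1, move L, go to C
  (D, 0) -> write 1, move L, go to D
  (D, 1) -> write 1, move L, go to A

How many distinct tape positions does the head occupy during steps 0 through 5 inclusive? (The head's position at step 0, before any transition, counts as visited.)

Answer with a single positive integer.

Step 1: in state A at pos 0, read 0 -> (A,0)->write 0,move R,goto B. Now: state=B, head=1, tape[-1..2]=0000 (head:   ^)
Step 2: in state B at pos 1, read 0 -> (B,0)->write 1,move R,goto C. Now: state=C, head=2, tape[-1..3]=00100 (head:    ^)
Step 3: in state C at pos 2, read 0 -> (C,0)->write 1,move R,goto D. Now: state=D, head=3, tape[-1..4]=001100 (head:     ^)
Step 4: in state D at pos 3, read 0 -> (D,0)->write 1,move L,goto D. Now: state=D, head=2, tape[-1..4]=001110 (head:    ^)
Step 5: in state D at pos 2, read 1 -> (D,1)->write 1,move L,goto A. Now: state=A, head=1, tape[-1..4]=001110 (head:   ^)
Head positions at steps 0..5: starting at 0, distinct positions visited = {0, 1, 2, 3} -> 4 position(s)

Answer: 4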